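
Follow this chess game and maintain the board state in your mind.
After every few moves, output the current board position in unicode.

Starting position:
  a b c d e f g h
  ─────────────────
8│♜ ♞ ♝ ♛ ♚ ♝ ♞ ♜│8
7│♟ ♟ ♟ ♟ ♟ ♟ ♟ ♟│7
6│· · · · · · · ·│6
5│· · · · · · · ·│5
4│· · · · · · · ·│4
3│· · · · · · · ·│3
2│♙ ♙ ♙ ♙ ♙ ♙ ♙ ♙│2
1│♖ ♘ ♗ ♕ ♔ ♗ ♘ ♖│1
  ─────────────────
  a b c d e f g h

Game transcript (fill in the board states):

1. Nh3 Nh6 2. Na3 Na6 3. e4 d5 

  a b c d e f g h
  ─────────────────
8│♜ · ♝ ♛ ♚ ♝ · ♜│8
7│♟ ♟ ♟ · ♟ ♟ ♟ ♟│7
6│♞ · · · · · · ♞│6
5│· · · ♟ · · · ·│5
4│· · · · ♙ · · ·│4
3│♘ · · · · · · ♘│3
2│♙ ♙ ♙ ♙ · ♙ ♙ ♙│2
1│♖ · ♗ ♕ ♔ ♗ · ♖│1
  ─────────────────
  a b c d e f g h

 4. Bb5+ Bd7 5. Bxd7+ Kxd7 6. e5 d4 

  a b c d e f g h
  ─────────────────
8│♜ · · ♛ · ♝ · ♜│8
7│♟ ♟ ♟ ♚ ♟ ♟ ♟ ♟│7
6│♞ · · · · · · ♞│6
5│· · · · ♙ · · ·│5
4│· · · ♟ · · · ·│4
3│♘ · · · · · · ♘│3
2│♙ ♙ ♙ ♙ · ♙ ♙ ♙│2
1│♖ · ♗ ♕ ♔ · · ♖│1
  ─────────────────
  a b c d e f g h

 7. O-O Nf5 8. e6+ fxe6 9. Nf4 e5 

  a b c d e f g h
  ─────────────────
8│♜ · · ♛ · ♝ · ♜│8
7│♟ ♟ ♟ ♚ ♟ · ♟ ♟│7
6│♞ · · · · · · ·│6
5│· · · · ♟ ♞ · ·│5
4│· · · ♟ · ♘ · ·│4
3│♘ · · · · · · ·│3
2│♙ ♙ ♙ ♙ · ♙ ♙ ♙│2
1│♖ · ♗ ♕ · ♖ ♔ ·│1
  ─────────────────
  a b c d e f g h

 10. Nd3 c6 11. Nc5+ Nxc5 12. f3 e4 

  a b c d e f g h
  ─────────────────
8│♜ · · ♛ · ♝ · ♜│8
7│♟ ♟ · ♚ ♟ · ♟ ♟│7
6│· · ♟ · · · · ·│6
5│· · ♞ · · ♞ · ·│5
4│· · · ♟ ♟ · · ·│4
3│♘ · · · · ♙ · ·│3
2│♙ ♙ ♙ ♙ · · ♙ ♙│2
1│♖ · ♗ ♕ · ♖ ♔ ·│1
  ─────────────────
  a b c d e f g h

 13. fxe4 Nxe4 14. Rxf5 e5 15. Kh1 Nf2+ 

  a b c d e f g h
  ─────────────────
8│♜ · · ♛ · ♝ · ♜│8
7│♟ ♟ · ♚ · · ♟ ♟│7
6│· · ♟ · · · · ·│6
5│· · · · ♟ ♖ · ·│5
4│· · · ♟ · · · ·│4
3│♘ · · · · · · ·│3
2│♙ ♙ ♙ ♙ · ♞ ♙ ♙│2
1│♖ · ♗ ♕ · · · ♔│1
  ─────────────────
  a b c d e f g h



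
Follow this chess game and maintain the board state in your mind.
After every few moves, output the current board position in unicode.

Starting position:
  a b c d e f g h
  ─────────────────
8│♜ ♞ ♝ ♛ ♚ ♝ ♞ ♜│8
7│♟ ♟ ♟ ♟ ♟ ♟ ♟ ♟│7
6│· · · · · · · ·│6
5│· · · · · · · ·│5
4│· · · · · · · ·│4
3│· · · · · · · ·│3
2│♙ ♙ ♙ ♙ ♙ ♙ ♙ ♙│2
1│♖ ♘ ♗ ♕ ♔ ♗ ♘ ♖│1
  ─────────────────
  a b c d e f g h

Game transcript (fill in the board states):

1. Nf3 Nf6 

  a b c d e f g h
  ─────────────────
8│♜ ♞ ♝ ♛ ♚ ♝ · ♜│8
7│♟ ♟ ♟ ♟ ♟ ♟ ♟ ♟│7
6│· · · · · ♞ · ·│6
5│· · · · · · · ·│5
4│· · · · · · · ·│4
3│· · · · · ♘ · ·│3
2│♙ ♙ ♙ ♙ ♙ ♙ ♙ ♙│2
1│♖ ♘ ♗ ♕ ♔ ♗ · ♖│1
  ─────────────────
  a b c d e f g h

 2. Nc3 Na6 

  a b c d e f g h
  ─────────────────
8│♜ · ♝ ♛ ♚ ♝ · ♜│8
7│♟ ♟ ♟ ♟ ♟ ♟ ♟ ♟│7
6│♞ · · · · ♞ · ·│6
5│· · · · · · · ·│5
4│· · · · · · · ·│4
3│· · ♘ · · ♘ · ·│3
2│♙ ♙ ♙ ♙ ♙ ♙ ♙ ♙│2
1│♖ · ♗ ♕ ♔ ♗ · ♖│1
  ─────────────────
  a b c d e f g h

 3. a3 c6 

  a b c d e f g h
  ─────────────────
8│♜ · ♝ ♛ ♚ ♝ · ♜│8
7│♟ ♟ · ♟ ♟ ♟ ♟ ♟│7
6│♞ · ♟ · · ♞ · ·│6
5│· · · · · · · ·│5
4│· · · · · · · ·│4
3│♙ · ♘ · · ♘ · ·│3
2│· ♙ ♙ ♙ ♙ ♙ ♙ ♙│2
1│♖ · ♗ ♕ ♔ ♗ · ♖│1
  ─────────────────
  a b c d e f g h

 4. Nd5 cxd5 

  a b c d e f g h
  ─────────────────
8│♜ · ♝ ♛ ♚ ♝ · ♜│8
7│♟ ♟ · ♟ ♟ ♟ ♟ ♟│7
6│♞ · · · · ♞ · ·│6
5│· · · ♟ · · · ·│5
4│· · · · · · · ·│4
3│♙ · · · · ♘ · ·│3
2│· ♙ ♙ ♙ ♙ ♙ ♙ ♙│2
1│♖ · ♗ ♕ ♔ ♗ · ♖│1
  ─────────────────
  a b c d e f g h

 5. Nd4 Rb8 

  a b c d e f g h
  ─────────────────
8│· ♜ ♝ ♛ ♚ ♝ · ♜│8
7│♟ ♟ · ♟ ♟ ♟ ♟ ♟│7
6│♞ · · · · ♞ · ·│6
5│· · · ♟ · · · ·│5
4│· · · ♘ · · · ·│4
3│♙ · · · · · · ·│3
2│· ♙ ♙ ♙ ♙ ♙ ♙ ♙│2
1│♖ · ♗ ♕ ♔ ♗ · ♖│1
  ─────────────────
  a b c d e f g h



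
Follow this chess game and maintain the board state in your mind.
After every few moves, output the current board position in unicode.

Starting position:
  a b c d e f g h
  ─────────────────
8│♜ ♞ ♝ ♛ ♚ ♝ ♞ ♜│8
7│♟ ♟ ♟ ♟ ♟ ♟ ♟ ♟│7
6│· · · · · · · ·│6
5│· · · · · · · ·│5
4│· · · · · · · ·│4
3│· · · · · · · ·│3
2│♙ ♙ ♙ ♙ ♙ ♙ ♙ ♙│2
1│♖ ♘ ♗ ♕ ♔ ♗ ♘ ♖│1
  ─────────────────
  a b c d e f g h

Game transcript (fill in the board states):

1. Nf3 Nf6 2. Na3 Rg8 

  a b c d e f g h
  ─────────────────
8│♜ ♞ ♝ ♛ ♚ ♝ ♜ ·│8
7│♟ ♟ ♟ ♟ ♟ ♟ ♟ ♟│7
6│· · · · · ♞ · ·│6
5│· · · · · · · ·│5
4│· · · · · · · ·│4
3│♘ · · · · ♘ · ·│3
2│♙ ♙ ♙ ♙ ♙ ♙ ♙ ♙│2
1│♖ · ♗ ♕ ♔ ♗ · ♖│1
  ─────────────────
  a b c d e f g h

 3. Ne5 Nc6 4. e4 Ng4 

  a b c d e f g h
  ─────────────────
8│♜ · ♝ ♛ ♚ ♝ ♜ ·│8
7│♟ ♟ ♟ ♟ ♟ ♟ ♟ ♟│7
6│· · ♞ · · · · ·│6
5│· · · · ♘ · · ·│5
4│· · · · ♙ · ♞ ·│4
3│♘ · · · · · · ·│3
2│♙ ♙ ♙ ♙ · ♙ ♙ ♙│2
1│♖ · ♗ ♕ ♔ ♗ · ♖│1
  ─────────────────
  a b c d e f g h

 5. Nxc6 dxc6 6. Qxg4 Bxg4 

  a b c d e f g h
  ─────────────────
8│♜ · · ♛ ♚ ♝ ♜ ·│8
7│♟ ♟ ♟ · ♟ ♟ ♟ ♟│7
6│· · ♟ · · · · ·│6
5│· · · · · · · ·│5
4│· · · · ♙ · ♝ ·│4
3│♘ · · · · · · ·│3
2│♙ ♙ ♙ ♙ · ♙ ♙ ♙│2
1│♖ · ♗ · ♔ ♗ · ♖│1
  ─────────────────
  a b c d e f g h

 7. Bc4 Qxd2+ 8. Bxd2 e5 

  a b c d e f g h
  ─────────────────
8│♜ · · · ♚ ♝ ♜ ·│8
7│♟ ♟ ♟ · · ♟ ♟ ♟│7
6│· · ♟ · · · · ·│6
5│· · · · ♟ · · ·│5
4│· · ♗ · ♙ · ♝ ·│4
3│♘ · · · · · · ·│3
2│♙ ♙ ♙ ♗ · ♙ ♙ ♙│2
1│♖ · · · ♔ · · ♖│1
  ─────────────────
  a b c d e f g h

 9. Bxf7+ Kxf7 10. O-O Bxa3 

  a b c d e f g h
  ─────────────────
8│♜ · · · · · ♜ ·│8
7│♟ ♟ ♟ · · ♚ ♟ ♟│7
6│· · ♟ · · · · ·│6
5│· · · · ♟ · · ·│5
4│· · · · ♙ · ♝ ·│4
3│♝ · · · · · · ·│3
2│♙ ♙ ♙ ♗ · ♙ ♙ ♙│2
1│♖ · · · · ♖ ♔ ·│1
  ─────────────────
  a b c d e f g h



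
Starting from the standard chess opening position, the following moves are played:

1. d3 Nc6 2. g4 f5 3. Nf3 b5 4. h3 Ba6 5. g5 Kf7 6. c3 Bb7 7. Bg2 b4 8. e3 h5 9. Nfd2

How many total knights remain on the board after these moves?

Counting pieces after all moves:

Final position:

  a b c d e f g h
  ─────────────────
8│♜ · · ♛ · ♝ ♞ ♜│8
7│♟ ♝ ♟ ♟ ♟ ♚ ♟ ·│7
6│· · ♞ · · · · ·│6
5│· · · · · ♟ ♙ ♟│5
4│· ♟ · · · · · ·│4
3│· · ♙ ♙ ♙ · · ♙│3
2│♙ ♙ · ♘ · ♙ ♗ ·│2
1│♖ ♘ ♗ ♕ ♔ · · ♖│1
  ─────────────────
  a b c d e f g h


4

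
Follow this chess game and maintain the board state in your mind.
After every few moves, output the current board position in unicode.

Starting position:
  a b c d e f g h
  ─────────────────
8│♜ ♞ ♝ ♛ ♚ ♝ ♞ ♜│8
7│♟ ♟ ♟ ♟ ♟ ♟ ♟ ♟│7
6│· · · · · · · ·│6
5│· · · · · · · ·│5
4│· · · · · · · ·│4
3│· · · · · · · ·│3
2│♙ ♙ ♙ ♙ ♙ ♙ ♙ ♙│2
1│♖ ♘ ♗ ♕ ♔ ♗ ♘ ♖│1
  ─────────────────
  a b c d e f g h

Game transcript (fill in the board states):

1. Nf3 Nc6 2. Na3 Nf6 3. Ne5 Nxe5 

  a b c d e f g h
  ─────────────────
8│♜ · ♝ ♛ ♚ ♝ · ♜│8
7│♟ ♟ ♟ ♟ ♟ ♟ ♟ ♟│7
6│· · · · · ♞ · ·│6
5│· · · · ♞ · · ·│5
4│· · · · · · · ·│4
3│♘ · · · · · · ·│3
2│♙ ♙ ♙ ♙ ♙ ♙ ♙ ♙│2
1│♖ · ♗ ♕ ♔ ♗ · ♖│1
  ─────────────────
  a b c d e f g h

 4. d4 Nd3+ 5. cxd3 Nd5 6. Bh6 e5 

  a b c d e f g h
  ─────────────────
8│♜ · ♝ ♛ ♚ ♝ · ♜│8
7│♟ ♟ ♟ ♟ · ♟ ♟ ♟│7
6│· · · · · · · ♗│6
5│· · · ♞ ♟ · · ·│5
4│· · · ♙ · · · ·│4
3│♘ · · ♙ · · · ·│3
2│♙ ♙ · · ♙ ♙ ♙ ♙│2
1│♖ · · ♕ ♔ ♗ · ♖│1
  ─────────────────
  a b c d e f g h

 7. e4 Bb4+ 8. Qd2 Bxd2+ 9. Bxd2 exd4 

  a b c d e f g h
  ─────────────────
8│♜ · ♝ ♛ ♚ · · ♜│8
7│♟ ♟ ♟ ♟ · ♟ ♟ ♟│7
6│· · · · · · · ·│6
5│· · · ♞ · · · ·│5
4│· · · ♟ ♙ · · ·│4
3│♘ · · ♙ · · · ·│3
2│♙ ♙ · ♗ · ♙ ♙ ♙│2
1│♖ · · · ♔ ♗ · ♖│1
  ─────────────────
  a b c d e f g h

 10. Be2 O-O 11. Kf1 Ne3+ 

  a b c d e f g h
  ─────────────────
8│♜ · ♝ ♛ · ♜ ♚ ·│8
7│♟ ♟ ♟ ♟ · ♟ ♟ ♟│7
6│· · · · · · · ·│6
5│· · · · · · · ·│5
4│· · · ♟ ♙ · · ·│4
3│♘ · · ♙ ♞ · · ·│3
2│♙ ♙ · ♗ ♗ ♙ ♙ ♙│2
1│♖ · · · · ♔ · ♖│1
  ─────────────────
  a b c d e f g h


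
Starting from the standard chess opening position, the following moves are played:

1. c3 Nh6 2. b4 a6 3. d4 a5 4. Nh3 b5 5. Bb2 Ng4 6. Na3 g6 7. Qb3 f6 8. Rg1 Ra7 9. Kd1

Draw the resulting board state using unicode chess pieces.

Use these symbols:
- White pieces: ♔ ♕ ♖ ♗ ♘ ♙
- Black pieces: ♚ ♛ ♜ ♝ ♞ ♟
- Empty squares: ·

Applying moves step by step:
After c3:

♜ ♞ ♝ ♛ ♚ ♝ ♞ ♜
♟ ♟ ♟ ♟ ♟ ♟ ♟ ♟
· · · · · · · ·
· · · · · · · ·
· · · · · · · ·
· · ♙ · · · · ·
♙ ♙ · ♙ ♙ ♙ ♙ ♙
♖ ♘ ♗ ♕ ♔ ♗ ♘ ♖


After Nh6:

♜ ♞ ♝ ♛ ♚ ♝ · ♜
♟ ♟ ♟ ♟ ♟ ♟ ♟ ♟
· · · · · · · ♞
· · · · · · · ·
· · · · · · · ·
· · ♙ · · · · ·
♙ ♙ · ♙ ♙ ♙ ♙ ♙
♖ ♘ ♗ ♕ ♔ ♗ ♘ ♖


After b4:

♜ ♞ ♝ ♛ ♚ ♝ · ♜
♟ ♟ ♟ ♟ ♟ ♟ ♟ ♟
· · · · · · · ♞
· · · · · · · ·
· ♙ · · · · · ·
· · ♙ · · · · ·
♙ · · ♙ ♙ ♙ ♙ ♙
♖ ♘ ♗ ♕ ♔ ♗ ♘ ♖


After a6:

♜ ♞ ♝ ♛ ♚ ♝ · ♜
· ♟ ♟ ♟ ♟ ♟ ♟ ♟
♟ · · · · · · ♞
· · · · · · · ·
· ♙ · · · · · ·
· · ♙ · · · · ·
♙ · · ♙ ♙ ♙ ♙ ♙
♖ ♘ ♗ ♕ ♔ ♗ ♘ ♖


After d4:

♜ ♞ ♝ ♛ ♚ ♝ · ♜
· ♟ ♟ ♟ ♟ ♟ ♟ ♟
♟ · · · · · · ♞
· · · · · · · ·
· ♙ · ♙ · · · ·
· · ♙ · · · · ·
♙ · · · ♙ ♙ ♙ ♙
♖ ♘ ♗ ♕ ♔ ♗ ♘ ♖


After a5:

♜ ♞ ♝ ♛ ♚ ♝ · ♜
· ♟ ♟ ♟ ♟ ♟ ♟ ♟
· · · · · · · ♞
♟ · · · · · · ·
· ♙ · ♙ · · · ·
· · ♙ · · · · ·
♙ · · · ♙ ♙ ♙ ♙
♖ ♘ ♗ ♕ ♔ ♗ ♘ ♖


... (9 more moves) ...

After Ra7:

· ♞ ♝ ♛ ♚ ♝ · ♜
♜ · ♟ ♟ ♟ · · ♟
· · · · · ♟ ♟ ·
♟ ♟ · · · · · ·
· ♙ · ♙ · · ♞ ·
♘ ♕ ♙ · · · · ♘
♙ ♗ · · ♙ ♙ ♙ ♙
♖ · · · ♔ ♗ ♖ ·


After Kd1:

· ♞ ♝ ♛ ♚ ♝ · ♜
♜ · ♟ ♟ ♟ · · ♟
· · · · · ♟ ♟ ·
♟ ♟ · · · · · ·
· ♙ · ♙ · · ♞ ·
♘ ♕ ♙ · · · · ♘
♙ ♗ · · ♙ ♙ ♙ ♙
♖ · · ♔ · ♗ ♖ ·



  a b c d e f g h
  ─────────────────
8│· ♞ ♝ ♛ ♚ ♝ · ♜│8
7│♜ · ♟ ♟ ♟ · · ♟│7
6│· · · · · ♟ ♟ ·│6
5│♟ ♟ · · · · · ·│5
4│· ♙ · ♙ · · ♞ ·│4
3│♘ ♕ ♙ · · · · ♘│3
2│♙ ♗ · · ♙ ♙ ♙ ♙│2
1│♖ · · ♔ · ♗ ♖ ·│1
  ─────────────────
  a b c d e f g h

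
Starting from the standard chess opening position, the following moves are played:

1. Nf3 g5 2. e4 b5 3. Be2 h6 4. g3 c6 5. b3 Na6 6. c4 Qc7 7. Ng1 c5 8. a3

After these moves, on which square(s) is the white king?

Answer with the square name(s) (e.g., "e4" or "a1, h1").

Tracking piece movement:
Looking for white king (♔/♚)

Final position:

  a b c d e f g h
  ─────────────────
8│♜ · ♝ · ♚ ♝ ♞ ♜│8
7│♟ · ♛ ♟ ♟ ♟ · ·│7
6│♞ · · · · · · ♟│6
5│· ♟ ♟ · · · ♟ ·│5
4│· · ♙ · ♙ · · ·│4
3│♙ ♙ · · · · ♙ ·│3
2│· · · ♙ ♗ ♙ · ♙│2
1│♖ ♘ ♗ ♕ ♔ · ♘ ♖│1
  ─────────────────
  a b c d e f g h


e1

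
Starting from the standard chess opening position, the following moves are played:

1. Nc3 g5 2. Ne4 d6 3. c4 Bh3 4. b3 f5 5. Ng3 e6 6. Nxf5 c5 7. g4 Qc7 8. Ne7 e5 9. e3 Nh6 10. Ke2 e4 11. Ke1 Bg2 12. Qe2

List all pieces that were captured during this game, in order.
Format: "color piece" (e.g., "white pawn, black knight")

Tracking captures:
  Nxf5: captured black pawn

black pawn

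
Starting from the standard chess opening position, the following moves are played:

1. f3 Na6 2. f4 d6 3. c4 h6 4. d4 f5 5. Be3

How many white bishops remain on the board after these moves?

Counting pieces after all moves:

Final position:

  a b c d e f g h
  ─────────────────
8│♜ · ♝ ♛ ♚ ♝ ♞ ♜│8
7│♟ ♟ ♟ · ♟ · ♟ ·│7
6│♞ · · ♟ · · · ♟│6
5│· · · · · ♟ · ·│5
4│· · ♙ ♙ · ♙ · ·│4
3│· · · · ♗ · · ·│3
2│♙ ♙ · · ♙ · ♙ ♙│2
1│♖ ♘ · ♕ ♔ ♗ ♘ ♖│1
  ─────────────────
  a b c d e f g h


2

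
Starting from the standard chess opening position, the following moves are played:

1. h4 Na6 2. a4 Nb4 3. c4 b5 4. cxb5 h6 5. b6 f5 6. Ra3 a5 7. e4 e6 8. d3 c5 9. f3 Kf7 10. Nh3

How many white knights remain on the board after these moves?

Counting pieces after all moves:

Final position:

  a b c d e f g h
  ─────────────────
8│♜ · ♝ ♛ · ♝ ♞ ♜│8
7│· · · ♟ · ♚ ♟ ·│7
6│· ♙ · · ♟ · · ♟│6
5│♟ · ♟ · · ♟ · ·│5
4│♙ ♞ · · ♙ · · ♙│4
3│♖ · · ♙ · ♙ · ♘│3
2│· ♙ · · · · ♙ ·│2
1│· ♘ ♗ ♕ ♔ ♗ · ♖│1
  ─────────────────
  a b c d e f g h


2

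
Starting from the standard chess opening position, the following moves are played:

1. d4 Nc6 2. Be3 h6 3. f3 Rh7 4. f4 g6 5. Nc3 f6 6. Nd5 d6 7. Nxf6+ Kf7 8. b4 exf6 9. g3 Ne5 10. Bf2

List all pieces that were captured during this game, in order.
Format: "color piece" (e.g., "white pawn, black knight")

Tracking captures:
  Nxf6+: captured black pawn
  exf6: captured white knight

black pawn, white knight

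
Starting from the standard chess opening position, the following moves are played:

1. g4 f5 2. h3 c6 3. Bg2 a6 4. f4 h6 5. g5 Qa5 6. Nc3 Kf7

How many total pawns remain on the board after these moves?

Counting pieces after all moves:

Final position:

  a b c d e f g h
  ─────────────────
8│♜ ♞ ♝ · · ♝ ♞ ♜│8
7│· ♟ · ♟ ♟ ♚ ♟ ·│7
6│♟ · ♟ · · · · ♟│6
5│♛ · · · · ♟ ♙ ·│5
4│· · · · · ♙ · ·│4
3│· · ♘ · · · · ♙│3
2│♙ ♙ ♙ ♙ ♙ · ♗ ·│2
1│♖ · ♗ ♕ ♔ · ♘ ♖│1
  ─────────────────
  a b c d e f g h


16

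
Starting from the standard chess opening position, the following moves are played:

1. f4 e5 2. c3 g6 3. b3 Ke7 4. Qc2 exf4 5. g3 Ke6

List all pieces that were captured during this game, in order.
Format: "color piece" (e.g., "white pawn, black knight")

Tracking captures:
  exf4: captured white pawn

white pawn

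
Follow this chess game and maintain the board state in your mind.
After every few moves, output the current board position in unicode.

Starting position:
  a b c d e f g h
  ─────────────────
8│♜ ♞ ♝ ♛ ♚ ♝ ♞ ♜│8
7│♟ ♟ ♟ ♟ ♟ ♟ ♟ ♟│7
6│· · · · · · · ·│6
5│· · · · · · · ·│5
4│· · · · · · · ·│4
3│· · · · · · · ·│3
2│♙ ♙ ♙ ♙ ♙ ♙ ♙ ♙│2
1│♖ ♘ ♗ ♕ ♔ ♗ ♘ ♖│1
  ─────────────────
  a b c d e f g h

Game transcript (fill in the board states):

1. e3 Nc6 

  a b c d e f g h
  ─────────────────
8│♜ · ♝ ♛ ♚ ♝ ♞ ♜│8
7│♟ ♟ ♟ ♟ ♟ ♟ ♟ ♟│7
6│· · ♞ · · · · ·│6
5│· · · · · · · ·│5
4│· · · · · · · ·│4
3│· · · · ♙ · · ·│3
2│♙ ♙ ♙ ♙ · ♙ ♙ ♙│2
1│♖ ♘ ♗ ♕ ♔ ♗ ♘ ♖│1
  ─────────────────
  a b c d e f g h

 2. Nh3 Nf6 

  a b c d e f g h
  ─────────────────
8│♜ · ♝ ♛ ♚ ♝ · ♜│8
7│♟ ♟ ♟ ♟ ♟ ♟ ♟ ♟│7
6│· · ♞ · · ♞ · ·│6
5│· · · · · · · ·│5
4│· · · · · · · ·│4
3│· · · · ♙ · · ♘│3
2│♙ ♙ ♙ ♙ · ♙ ♙ ♙│2
1│♖ ♘ ♗ ♕ ♔ ♗ · ♖│1
  ─────────────────
  a b c d e f g h

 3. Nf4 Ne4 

  a b c d e f g h
  ─────────────────
8│♜ · ♝ ♛ ♚ ♝ · ♜│8
7│♟ ♟ ♟ ♟ ♟ ♟ ♟ ♟│7
6│· · ♞ · · · · ·│6
5│· · · · · · · ·│5
4│· · · · ♞ ♘ · ·│4
3│· · · · ♙ · · ·│3
2│♙ ♙ ♙ ♙ · ♙ ♙ ♙│2
1│♖ ♘ ♗ ♕ ♔ ♗ · ♖│1
  ─────────────────
  a b c d e f g h

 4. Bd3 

  a b c d e f g h
  ─────────────────
8│♜ · ♝ ♛ ♚ ♝ · ♜│8
7│♟ ♟ ♟ ♟ ♟ ♟ ♟ ♟│7
6│· · ♞ · · · · ·│6
5│· · · · · · · ·│5
4│· · · · ♞ ♘ · ·│4
3│· · · ♗ ♙ · · ·│3
2│♙ ♙ ♙ ♙ · ♙ ♙ ♙│2
1│♖ ♘ ♗ ♕ ♔ · · ♖│1
  ─────────────────
  a b c d e f g h


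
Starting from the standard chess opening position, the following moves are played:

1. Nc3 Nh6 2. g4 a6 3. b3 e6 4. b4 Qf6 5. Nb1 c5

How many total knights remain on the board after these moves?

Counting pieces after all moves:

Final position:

  a b c d e f g h
  ─────────────────
8│♜ ♞ ♝ · ♚ ♝ · ♜│8
7│· ♟ · ♟ · ♟ ♟ ♟│7
6│♟ · · · ♟ ♛ · ♞│6
5│· · ♟ · · · · ·│5
4│· ♙ · · · · ♙ ·│4
3│· · · · · · · ·│3
2│♙ · ♙ ♙ ♙ ♙ · ♙│2
1│♖ ♘ ♗ ♕ ♔ ♗ ♘ ♖│1
  ─────────────────
  a b c d e f g h


4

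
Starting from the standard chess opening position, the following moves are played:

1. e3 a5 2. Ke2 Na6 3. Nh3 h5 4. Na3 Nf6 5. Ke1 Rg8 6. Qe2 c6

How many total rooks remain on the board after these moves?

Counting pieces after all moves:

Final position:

  a b c d e f g h
  ─────────────────
8│♜ · ♝ ♛ ♚ ♝ ♜ ·│8
7│· ♟ · ♟ ♟ ♟ ♟ ·│7
6│♞ · ♟ · · ♞ · ·│6
5│♟ · · · · · · ♟│5
4│· · · · · · · ·│4
3│♘ · · · ♙ · · ♘│3
2│♙ ♙ ♙ ♙ ♕ ♙ ♙ ♙│2
1│♖ · ♗ · ♔ ♗ · ♖│1
  ─────────────────
  a b c d e f g h


4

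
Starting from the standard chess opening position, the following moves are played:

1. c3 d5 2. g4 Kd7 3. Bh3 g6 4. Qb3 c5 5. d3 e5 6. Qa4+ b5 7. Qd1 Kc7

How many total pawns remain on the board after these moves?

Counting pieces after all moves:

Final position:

  a b c d e f g h
  ─────────────────
8│♜ ♞ ♝ ♛ · ♝ ♞ ♜│8
7│♟ · ♚ · · ♟ · ♟│7
6│· · · · · · ♟ ·│6
5│· ♟ ♟ ♟ ♟ · · ·│5
4│· · · · · · ♙ ·│4
3│· · ♙ ♙ · · · ♗│3
2│♙ ♙ · · ♙ ♙ · ♙│2
1│♖ ♘ ♗ ♕ ♔ · ♘ ♖│1
  ─────────────────
  a b c d e f g h


16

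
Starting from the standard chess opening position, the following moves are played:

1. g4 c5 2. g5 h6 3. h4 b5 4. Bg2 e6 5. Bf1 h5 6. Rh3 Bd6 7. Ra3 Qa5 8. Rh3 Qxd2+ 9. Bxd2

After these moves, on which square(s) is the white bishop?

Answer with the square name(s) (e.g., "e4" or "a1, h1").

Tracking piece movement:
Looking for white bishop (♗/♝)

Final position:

  a b c d e f g h
  ─────────────────
8│♜ ♞ ♝ · ♚ · ♞ ♜│8
7│♟ · · ♟ · ♟ ♟ ·│7
6│· · · ♝ ♟ · · ·│6
5│· ♟ ♟ · · · ♙ ♟│5
4│· · · · · · · ♙│4
3│· · · · · · · ♖│3
2│♙ ♙ ♙ ♗ ♙ ♙ · ·│2
1│♖ ♘ · ♕ ♔ ♗ ♘ ·│1
  ─────────────────
  a b c d e f g h


d2, f1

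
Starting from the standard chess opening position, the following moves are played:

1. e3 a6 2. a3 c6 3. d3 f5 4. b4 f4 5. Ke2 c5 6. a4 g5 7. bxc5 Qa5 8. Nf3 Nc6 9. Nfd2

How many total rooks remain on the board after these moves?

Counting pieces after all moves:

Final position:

  a b c d e f g h
  ─────────────────
8│♜ · ♝ · ♚ ♝ ♞ ♜│8
7│· ♟ · ♟ ♟ · · ♟│7
6│♟ · ♞ · · · · ·│6
5│♛ · ♙ · · · ♟ ·│5
4│♙ · · · · ♟ · ·│4
3│· · · ♙ ♙ · · ·│3
2│· · ♙ ♘ ♔ ♙ ♙ ♙│2
1│♖ ♘ ♗ ♕ · ♗ · ♖│1
  ─────────────────
  a b c d e f g h


4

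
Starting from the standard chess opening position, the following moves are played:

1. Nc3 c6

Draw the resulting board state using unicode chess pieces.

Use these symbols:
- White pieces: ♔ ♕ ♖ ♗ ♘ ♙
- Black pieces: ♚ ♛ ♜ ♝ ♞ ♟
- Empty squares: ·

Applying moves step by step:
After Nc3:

♜ ♞ ♝ ♛ ♚ ♝ ♞ ♜
♟ ♟ ♟ ♟ ♟ ♟ ♟ ♟
· · · · · · · ·
· · · · · · · ·
· · · · · · · ·
· · ♘ · · · · ·
♙ ♙ ♙ ♙ ♙ ♙ ♙ ♙
♖ · ♗ ♕ ♔ ♗ ♘ ♖


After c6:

♜ ♞ ♝ ♛ ♚ ♝ ♞ ♜
♟ ♟ · ♟ ♟ ♟ ♟ ♟
· · ♟ · · · · ·
· · · · · · · ·
· · · · · · · ·
· · ♘ · · · · ·
♙ ♙ ♙ ♙ ♙ ♙ ♙ ♙
♖ · ♗ ♕ ♔ ♗ ♘ ♖



  a b c d e f g h
  ─────────────────
8│♜ ♞ ♝ ♛ ♚ ♝ ♞ ♜│8
7│♟ ♟ · ♟ ♟ ♟ ♟ ♟│7
6│· · ♟ · · · · ·│6
5│· · · · · · · ·│5
4│· · · · · · · ·│4
3│· · ♘ · · · · ·│3
2│♙ ♙ ♙ ♙ ♙ ♙ ♙ ♙│2
1│♖ · ♗ ♕ ♔ ♗ ♘ ♖│1
  ─────────────────
  a b c d e f g h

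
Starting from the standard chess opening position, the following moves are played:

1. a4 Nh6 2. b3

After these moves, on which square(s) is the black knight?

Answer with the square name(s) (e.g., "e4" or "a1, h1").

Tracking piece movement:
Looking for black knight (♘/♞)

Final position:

  a b c d e f g h
  ─────────────────
8│♜ ♞ ♝ ♛ ♚ ♝ · ♜│8
7│♟ ♟ ♟ ♟ ♟ ♟ ♟ ♟│7
6│· · · · · · · ♞│6
5│· · · · · · · ·│5
4│♙ · · · · · · ·│4
3│· ♙ · · · · · ·│3
2│· · ♙ ♙ ♙ ♙ ♙ ♙│2
1│♖ ♘ ♗ ♕ ♔ ♗ ♘ ♖│1
  ─────────────────
  a b c d e f g h


b8, h6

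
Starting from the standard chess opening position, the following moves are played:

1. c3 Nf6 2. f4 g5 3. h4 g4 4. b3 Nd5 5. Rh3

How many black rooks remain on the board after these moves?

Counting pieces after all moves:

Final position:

  a b c d e f g h
  ─────────────────
8│♜ ♞ ♝ ♛ ♚ ♝ · ♜│8
7│♟ ♟ ♟ ♟ ♟ ♟ · ♟│7
6│· · · · · · · ·│6
5│· · · ♞ · · · ·│5
4│· · · · · ♙ ♟ ♙│4
3│· ♙ ♙ · · · · ♖│3
2│♙ · · ♙ ♙ · ♙ ·│2
1│♖ ♘ ♗ ♕ ♔ ♗ ♘ ·│1
  ─────────────────
  a b c d e f g h


2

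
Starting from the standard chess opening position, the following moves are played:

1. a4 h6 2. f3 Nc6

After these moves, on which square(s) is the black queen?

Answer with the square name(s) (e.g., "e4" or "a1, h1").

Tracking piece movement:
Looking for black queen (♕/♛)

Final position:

  a b c d e f g h
  ─────────────────
8│♜ · ♝ ♛ ♚ ♝ ♞ ♜│8
7│♟ ♟ ♟ ♟ ♟ ♟ ♟ ·│7
6│· · ♞ · · · · ♟│6
5│· · · · · · · ·│5
4│♙ · · · · · · ·│4
3│· · · · · ♙ · ·│3
2│· ♙ ♙ ♙ ♙ · ♙ ♙│2
1│♖ ♘ ♗ ♕ ♔ ♗ ♘ ♖│1
  ─────────────────
  a b c d e f g h


d8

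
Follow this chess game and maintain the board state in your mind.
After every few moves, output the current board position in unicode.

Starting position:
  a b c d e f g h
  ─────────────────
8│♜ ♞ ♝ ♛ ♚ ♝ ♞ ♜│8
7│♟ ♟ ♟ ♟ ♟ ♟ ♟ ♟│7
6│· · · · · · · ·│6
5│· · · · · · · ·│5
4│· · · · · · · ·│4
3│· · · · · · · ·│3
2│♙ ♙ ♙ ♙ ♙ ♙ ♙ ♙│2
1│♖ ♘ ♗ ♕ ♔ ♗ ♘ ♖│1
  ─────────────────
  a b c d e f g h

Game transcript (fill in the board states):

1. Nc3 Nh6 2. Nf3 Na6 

  a b c d e f g h
  ─────────────────
8│♜ · ♝ ♛ ♚ ♝ · ♜│8
7│♟ ♟ ♟ ♟ ♟ ♟ ♟ ♟│7
6│♞ · · · · · · ♞│6
5│· · · · · · · ·│5
4│· · · · · · · ·│4
3│· · ♘ · · ♘ · ·│3
2│♙ ♙ ♙ ♙ ♙ ♙ ♙ ♙│2
1│♖ · ♗ ♕ ♔ ♗ · ♖│1
  ─────────────────
  a b c d e f g h

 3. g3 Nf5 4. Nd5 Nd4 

  a b c d e f g h
  ─────────────────
8│♜ · ♝ ♛ ♚ ♝ · ♜│8
7│♟ ♟ ♟ ♟ ♟ ♟ ♟ ♟│7
6│♞ · · · · · · ·│6
5│· · · ♘ · · · ·│5
4│· · · ♞ · · · ·│4
3│· · · · · ♘ ♙ ·│3
2│♙ ♙ ♙ ♙ ♙ ♙ · ♙│2
1│♖ · ♗ ♕ ♔ ♗ · ♖│1
  ─────────────────
  a b c d e f g h

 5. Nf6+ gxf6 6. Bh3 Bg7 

  a b c d e f g h
  ─────────────────
8│♜ · ♝ ♛ ♚ · · ♜│8
7│♟ ♟ ♟ ♟ ♟ ♟ ♝ ♟│7
6│♞ · · · · ♟ · ·│6
5│· · · · · · · ·│5
4│· · · ♞ · · · ·│4
3│· · · · · ♘ ♙ ♗│3
2│♙ ♙ ♙ ♙ ♙ ♙ · ♙│2
1│♖ · ♗ ♕ ♔ · · ♖│1
  ─────────────────
  a b c d e f g h

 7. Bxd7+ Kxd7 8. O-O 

  a b c d e f g h
  ─────────────────
8│♜ · ♝ ♛ · · · ♜│8
7│♟ ♟ ♟ ♚ ♟ ♟ ♝ ♟│7
6│♞ · · · · ♟ · ·│6
5│· · · · · · · ·│5
4│· · · ♞ · · · ·│4
3│· · · · · ♘ ♙ ·│3
2│♙ ♙ ♙ ♙ ♙ ♙ · ♙│2
1│♖ · ♗ ♕ · ♖ ♔ ·│1
  ─────────────────
  a b c d e f g h


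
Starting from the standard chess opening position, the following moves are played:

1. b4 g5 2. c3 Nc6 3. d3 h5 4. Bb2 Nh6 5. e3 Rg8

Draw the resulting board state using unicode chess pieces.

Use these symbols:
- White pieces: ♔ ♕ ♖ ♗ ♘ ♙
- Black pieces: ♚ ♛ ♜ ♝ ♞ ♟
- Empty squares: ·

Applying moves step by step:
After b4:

♜ ♞ ♝ ♛ ♚ ♝ ♞ ♜
♟ ♟ ♟ ♟ ♟ ♟ ♟ ♟
· · · · · · · ·
· · · · · · · ·
· ♙ · · · · · ·
· · · · · · · ·
♙ · ♙ ♙ ♙ ♙ ♙ ♙
♖ ♘ ♗ ♕ ♔ ♗ ♘ ♖


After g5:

♜ ♞ ♝ ♛ ♚ ♝ ♞ ♜
♟ ♟ ♟ ♟ ♟ ♟ · ♟
· · · · · · · ·
· · · · · · ♟ ·
· ♙ · · · · · ·
· · · · · · · ·
♙ · ♙ ♙ ♙ ♙ ♙ ♙
♖ ♘ ♗ ♕ ♔ ♗ ♘ ♖


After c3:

♜ ♞ ♝ ♛ ♚ ♝ ♞ ♜
♟ ♟ ♟ ♟ ♟ ♟ · ♟
· · · · · · · ·
· · · · · · ♟ ·
· ♙ · · · · · ·
· · ♙ · · · · ·
♙ · · ♙ ♙ ♙ ♙ ♙
♖ ♘ ♗ ♕ ♔ ♗ ♘ ♖


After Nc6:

♜ · ♝ ♛ ♚ ♝ ♞ ♜
♟ ♟ ♟ ♟ ♟ ♟ · ♟
· · ♞ · · · · ·
· · · · · · ♟ ·
· ♙ · · · · · ·
· · ♙ · · · · ·
♙ · · ♙ ♙ ♙ ♙ ♙
♖ ♘ ♗ ♕ ♔ ♗ ♘ ♖


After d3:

♜ · ♝ ♛ ♚ ♝ ♞ ♜
♟ ♟ ♟ ♟ ♟ ♟ · ♟
· · ♞ · · · · ·
· · · · · · ♟ ·
· ♙ · · · · · ·
· · ♙ ♙ · · · ·
♙ · · · ♙ ♙ ♙ ♙
♖ ♘ ♗ ♕ ♔ ♗ ♘ ♖


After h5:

♜ · ♝ ♛ ♚ ♝ ♞ ♜
♟ ♟ ♟ ♟ ♟ ♟ · ·
· · ♞ · · · · ·
· · · · · · ♟ ♟
· ♙ · · · · · ·
· · ♙ ♙ · · · ·
♙ · · · ♙ ♙ ♙ ♙
♖ ♘ ♗ ♕ ♔ ♗ ♘ ♖


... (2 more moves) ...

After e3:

♜ · ♝ ♛ ♚ ♝ · ♜
♟ ♟ ♟ ♟ ♟ ♟ · ·
· · ♞ · · · · ♞
· · · · · · ♟ ♟
· ♙ · · · · · ·
· · ♙ ♙ ♙ · · ·
♙ ♗ · · · ♙ ♙ ♙
♖ ♘ · ♕ ♔ ♗ ♘ ♖


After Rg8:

♜ · ♝ ♛ ♚ ♝ ♜ ·
♟ ♟ ♟ ♟ ♟ ♟ · ·
· · ♞ · · · · ♞
· · · · · · ♟ ♟
· ♙ · · · · · ·
· · ♙ ♙ ♙ · · ·
♙ ♗ · · · ♙ ♙ ♙
♖ ♘ · ♕ ♔ ♗ ♘ ♖



  a b c d e f g h
  ─────────────────
8│♜ · ♝ ♛ ♚ ♝ ♜ ·│8
7│♟ ♟ ♟ ♟ ♟ ♟ · ·│7
6│· · ♞ · · · · ♞│6
5│· · · · · · ♟ ♟│5
4│· ♙ · · · · · ·│4
3│· · ♙ ♙ ♙ · · ·│3
2│♙ ♗ · · · ♙ ♙ ♙│2
1│♖ ♘ · ♕ ♔ ♗ ♘ ♖│1
  ─────────────────
  a b c d e f g h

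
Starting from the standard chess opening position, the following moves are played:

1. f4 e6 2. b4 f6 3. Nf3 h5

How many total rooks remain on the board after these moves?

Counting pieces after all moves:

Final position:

  a b c d e f g h
  ─────────────────
8│♜ ♞ ♝ ♛ ♚ ♝ ♞ ♜│8
7│♟ ♟ ♟ ♟ · · ♟ ·│7
6│· · · · ♟ ♟ · ·│6
5│· · · · · · · ♟│5
4│· ♙ · · · ♙ · ·│4
3│· · · · · ♘ · ·│3
2│♙ · ♙ ♙ ♙ · ♙ ♙│2
1│♖ ♘ ♗ ♕ ♔ ♗ · ♖│1
  ─────────────────
  a b c d e f g h


4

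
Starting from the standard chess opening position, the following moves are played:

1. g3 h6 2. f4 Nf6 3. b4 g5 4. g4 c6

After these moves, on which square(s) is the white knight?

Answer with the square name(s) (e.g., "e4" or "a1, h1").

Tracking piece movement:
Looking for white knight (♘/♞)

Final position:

  a b c d e f g h
  ─────────────────
8│♜ ♞ ♝ ♛ ♚ ♝ · ♜│8
7│♟ ♟ · ♟ ♟ ♟ · ·│7
6│· · ♟ · · ♞ · ♟│6
5│· · · · · · ♟ ·│5
4│· ♙ · · · ♙ ♙ ·│4
3│· · · · · · · ·│3
2│♙ · ♙ ♙ ♙ · · ♙│2
1│♖ ♘ ♗ ♕ ♔ ♗ ♘ ♖│1
  ─────────────────
  a b c d e f g h


b1, g1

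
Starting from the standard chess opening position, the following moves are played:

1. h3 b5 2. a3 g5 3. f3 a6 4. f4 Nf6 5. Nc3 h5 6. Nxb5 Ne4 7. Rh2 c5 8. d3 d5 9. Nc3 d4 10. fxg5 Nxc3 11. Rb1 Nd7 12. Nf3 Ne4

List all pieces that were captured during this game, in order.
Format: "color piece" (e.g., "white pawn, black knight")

Tracking captures:
  Nxb5: captured black pawn
  fxg5: captured black pawn
  Nxc3: captured white knight

black pawn, black pawn, white knight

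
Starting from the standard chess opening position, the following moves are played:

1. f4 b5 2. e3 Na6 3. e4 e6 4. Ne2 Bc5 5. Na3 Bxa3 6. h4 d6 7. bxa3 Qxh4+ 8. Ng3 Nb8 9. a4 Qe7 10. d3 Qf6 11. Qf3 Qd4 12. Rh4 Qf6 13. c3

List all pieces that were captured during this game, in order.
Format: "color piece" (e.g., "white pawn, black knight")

Tracking captures:
  Bxa3: captured white knight
  bxa3: captured black bishop
  Qxh4+: captured white pawn

white knight, black bishop, white pawn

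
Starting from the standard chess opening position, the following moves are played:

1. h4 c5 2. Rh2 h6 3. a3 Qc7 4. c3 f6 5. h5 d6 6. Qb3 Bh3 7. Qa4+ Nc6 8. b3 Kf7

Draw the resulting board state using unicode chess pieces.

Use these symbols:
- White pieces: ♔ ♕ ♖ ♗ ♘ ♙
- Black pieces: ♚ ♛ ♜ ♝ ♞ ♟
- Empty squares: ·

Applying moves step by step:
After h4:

♜ ♞ ♝ ♛ ♚ ♝ ♞ ♜
♟ ♟ ♟ ♟ ♟ ♟ ♟ ♟
· · · · · · · ·
· · · · · · · ·
· · · · · · · ♙
· · · · · · · ·
♙ ♙ ♙ ♙ ♙ ♙ ♙ ·
♖ ♘ ♗ ♕ ♔ ♗ ♘ ♖


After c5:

♜ ♞ ♝ ♛ ♚ ♝ ♞ ♜
♟ ♟ · ♟ ♟ ♟ ♟ ♟
· · · · · · · ·
· · ♟ · · · · ·
· · · · · · · ♙
· · · · · · · ·
♙ ♙ ♙ ♙ ♙ ♙ ♙ ·
♖ ♘ ♗ ♕ ♔ ♗ ♘ ♖


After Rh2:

♜ ♞ ♝ ♛ ♚ ♝ ♞ ♜
♟ ♟ · ♟ ♟ ♟ ♟ ♟
· · · · · · · ·
· · ♟ · · · · ·
· · · · · · · ♙
· · · · · · · ·
♙ ♙ ♙ ♙ ♙ ♙ ♙ ♖
♖ ♘ ♗ ♕ ♔ ♗ ♘ ·


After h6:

♜ ♞ ♝ ♛ ♚ ♝ ♞ ♜
♟ ♟ · ♟ ♟ ♟ ♟ ·
· · · · · · · ♟
· · ♟ · · · · ·
· · · · · · · ♙
· · · · · · · ·
♙ ♙ ♙ ♙ ♙ ♙ ♙ ♖
♖ ♘ ♗ ♕ ♔ ♗ ♘ ·


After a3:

♜ ♞ ♝ ♛ ♚ ♝ ♞ ♜
♟ ♟ · ♟ ♟ ♟ ♟ ·
· · · · · · · ♟
· · ♟ · · · · ·
· · · · · · · ♙
♙ · · · · · · ·
· ♙ ♙ ♙ ♙ ♙ ♙ ♖
♖ ♘ ♗ ♕ ♔ ♗ ♘ ·


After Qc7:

♜ ♞ ♝ · ♚ ♝ ♞ ♜
♟ ♟ ♛ ♟ ♟ ♟ ♟ ·
· · · · · · · ♟
· · ♟ · · · · ·
· · · · · · · ♙
♙ · · · · · · ·
· ♙ ♙ ♙ ♙ ♙ ♙ ♖
♖ ♘ ♗ ♕ ♔ ♗ ♘ ·


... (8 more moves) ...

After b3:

♜ · · · ♚ ♝ ♞ ♜
♟ ♟ ♛ · ♟ · ♟ ·
· · ♞ ♟ · ♟ · ♟
· · ♟ · · · · ♙
♕ · · · · · · ·
♙ ♙ ♙ · · · · ♝
· · · ♙ ♙ ♙ ♙ ♖
♖ ♘ ♗ · ♔ ♗ ♘ ·


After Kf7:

♜ · · · · ♝ ♞ ♜
♟ ♟ ♛ · ♟ ♚ ♟ ·
· · ♞ ♟ · ♟ · ♟
· · ♟ · · · · ♙
♕ · · · · · · ·
♙ ♙ ♙ · · · · ♝
· · · ♙ ♙ ♙ ♙ ♖
♖ ♘ ♗ · ♔ ♗ ♘ ·



  a b c d e f g h
  ─────────────────
8│♜ · · · · ♝ ♞ ♜│8
7│♟ ♟ ♛ · ♟ ♚ ♟ ·│7
6│· · ♞ ♟ · ♟ · ♟│6
5│· · ♟ · · · · ♙│5
4│♕ · · · · · · ·│4
3│♙ ♙ ♙ · · · · ♝│3
2│· · · ♙ ♙ ♙ ♙ ♖│2
1│♖ ♘ ♗ · ♔ ♗ ♘ ·│1
  ─────────────────
  a b c d e f g h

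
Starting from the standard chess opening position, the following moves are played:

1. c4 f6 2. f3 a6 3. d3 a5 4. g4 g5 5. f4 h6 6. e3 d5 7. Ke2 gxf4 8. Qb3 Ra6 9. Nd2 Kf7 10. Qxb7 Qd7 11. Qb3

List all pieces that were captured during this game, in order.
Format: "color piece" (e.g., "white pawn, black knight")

Tracking captures:
  gxf4: captured white pawn
  Qxb7: captured black pawn

white pawn, black pawn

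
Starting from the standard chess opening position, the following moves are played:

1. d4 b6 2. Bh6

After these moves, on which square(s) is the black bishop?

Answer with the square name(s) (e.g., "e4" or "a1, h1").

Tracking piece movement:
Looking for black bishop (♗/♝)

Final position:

  a b c d e f g h
  ─────────────────
8│♜ ♞ ♝ ♛ ♚ ♝ ♞ ♜│8
7│♟ · ♟ ♟ ♟ ♟ ♟ ♟│7
6│· ♟ · · · · · ♗│6
5│· · · · · · · ·│5
4│· · · ♙ · · · ·│4
3│· · · · · · · ·│3
2│♙ ♙ ♙ · ♙ ♙ ♙ ♙│2
1│♖ ♘ · ♕ ♔ ♗ ♘ ♖│1
  ─────────────────
  a b c d e f g h


c8, f8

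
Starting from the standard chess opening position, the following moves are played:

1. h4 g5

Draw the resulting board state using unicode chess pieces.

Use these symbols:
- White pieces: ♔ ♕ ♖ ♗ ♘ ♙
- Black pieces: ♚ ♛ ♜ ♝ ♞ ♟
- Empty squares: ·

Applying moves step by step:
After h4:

♜ ♞ ♝ ♛ ♚ ♝ ♞ ♜
♟ ♟ ♟ ♟ ♟ ♟ ♟ ♟
· · · · · · · ·
· · · · · · · ·
· · · · · · · ♙
· · · · · · · ·
♙ ♙ ♙ ♙ ♙ ♙ ♙ ·
♖ ♘ ♗ ♕ ♔ ♗ ♘ ♖


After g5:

♜ ♞ ♝ ♛ ♚ ♝ ♞ ♜
♟ ♟ ♟ ♟ ♟ ♟ · ♟
· · · · · · · ·
· · · · · · ♟ ·
· · · · · · · ♙
· · · · · · · ·
♙ ♙ ♙ ♙ ♙ ♙ ♙ ·
♖ ♘ ♗ ♕ ♔ ♗ ♘ ♖



  a b c d e f g h
  ─────────────────
8│♜ ♞ ♝ ♛ ♚ ♝ ♞ ♜│8
7│♟ ♟ ♟ ♟ ♟ ♟ · ♟│7
6│· · · · · · · ·│6
5│· · · · · · ♟ ·│5
4│· · · · · · · ♙│4
3│· · · · · · · ·│3
2│♙ ♙ ♙ ♙ ♙ ♙ ♙ ·│2
1│♖ ♘ ♗ ♕ ♔ ♗ ♘ ♖│1
  ─────────────────
  a b c d e f g h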